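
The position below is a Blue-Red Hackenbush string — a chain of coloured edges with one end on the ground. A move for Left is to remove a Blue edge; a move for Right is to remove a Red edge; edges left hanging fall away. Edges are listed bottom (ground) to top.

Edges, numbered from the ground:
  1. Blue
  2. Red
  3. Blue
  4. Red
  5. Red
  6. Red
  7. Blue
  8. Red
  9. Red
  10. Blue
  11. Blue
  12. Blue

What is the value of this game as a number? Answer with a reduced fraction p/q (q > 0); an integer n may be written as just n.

1103/2048

Prefix values for Blue Red Blue Red Red Red Blue Red Red Blue Blue Blue via {L|R} + simplicity:
step 1: add Blue to get B; options L={ 0 } R={ (no moves) } = 1
step 2: add Red to get BR; options L={ 0 } R={ 1 } = 1/2
step 3: add Blue to get BRB; options L={ 0,1/2 } R={ 1 } = 3/4
step 4: add Red to get BRBR; options L={ 0,1/2 } R={ 3/4,1 } = 5/8
step 5: add Red to get BRBRR; options L={ 0,1/2 } R={ 5/8,3/4,1 } = 9/16
step 6: add Red to get BRBRRR; options L={ 0,1/2 } R={ 9/16,5/8,3/4,1 } = 17/32
step 7: add Blue to get BRBRRRB; options L={ 0,1/2,17/32 } R={ 9/16,5/8,3/4,1 } = 35/64
step 8: add Red to get BRBRRRBR; options L={ 0,1/2,17/32 } R={ 35/64,9/16,5/8,3/4,1 } = 69/128
step 9: add Red to get BRBRRRBRR; options L={ 0,1/2,17/32 } R={ 69/128,35/64,9/16,5/8,3/4,1 } = 137/256
step 10: add Blue to get BRBRRRBRRB; options L={ 0,1/2,17/32,137/256 } R={ 69/128,35/64,9/16,5/8,3/4,1 } = 275/512
step 11: add Blue to get BRBRRRBRRBB; options L={ 0,1/2,17/32,137/256,275/512 } R={ 69/128,35/64,9/16,5/8,3/4,1 } = 551/1024
step 12: add Blue to get BRBRRRBRRBBB; options L={ 0,1/2,17/32,137/256,275/512,551/1024 } R={ 69/128,35/64,9/16,5/8,3/4,1 } = 1103/2048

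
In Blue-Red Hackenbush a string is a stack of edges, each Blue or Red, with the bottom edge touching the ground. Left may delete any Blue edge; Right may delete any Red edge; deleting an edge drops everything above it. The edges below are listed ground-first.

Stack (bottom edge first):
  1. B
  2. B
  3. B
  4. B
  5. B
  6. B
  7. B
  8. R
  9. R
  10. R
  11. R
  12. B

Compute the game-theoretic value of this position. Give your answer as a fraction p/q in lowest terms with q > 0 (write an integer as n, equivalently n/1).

195/32

B: Left { 0 }, Right { ∅ } → simplest 1
BB: Left { 0; 1 }, Right { ∅ } → simplest 2
BBB: Left { 0; 1; 2 }, Right { ∅ } → simplest 3
BBBB: Left { 0; 1; 2; 3 }, Right { ∅ } → simplest 4
BBBBB: Left { 0; 1; 2; 3; 4 }, Right { ∅ } → simplest 5
BBBBBB: Left { 0; 1; 2; 3; 4; 5 }, Right { ∅ } → simplest 6
BBBBBBB: Left { 0; 1; 2; 3; 4; 5; 6 }, Right { ∅ } → simplest 7
BBBBBBBR: Left { 0; 1; 2; 3; 4; 5; 6 }, Right { 7 } → simplest 13/2
BBBBBBBRR: Left { 0; 1; 2; 3; 4; 5; 6 }, Right { 13/2; 7 } → simplest 25/4
BBBBBBBRRR: Left { 0; 1; 2; 3; 4; 5; 6 }, Right { 25/4; 13/2; 7 } → simplest 49/8
BBBBBBBRRRR: Left { 0; 1; 2; 3; 4; 5; 6 }, Right { 49/8; 25/4; 13/2; 7 } → simplest 97/16
BBBBBBBRRRRB: Left { 0; 1; 2; 3; 4; 5; 6; 97/16 }, Right { 49/8; 25/4; 13/2; 7 } → simplest 195/32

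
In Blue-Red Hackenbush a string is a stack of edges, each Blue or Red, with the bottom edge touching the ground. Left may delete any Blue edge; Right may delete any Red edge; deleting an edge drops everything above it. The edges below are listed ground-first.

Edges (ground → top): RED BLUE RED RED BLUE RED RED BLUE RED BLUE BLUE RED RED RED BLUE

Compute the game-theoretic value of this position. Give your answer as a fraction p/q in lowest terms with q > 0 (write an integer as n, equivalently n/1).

Build G(s[:k]) for k = 1..15, string s = RED BLUE RED RED BLUE RED RED BLUE RED BLUE BLUE RED RED RED BLUE.
G(R) = { ∅ | 0 } → -1
G(RB) = { -1 | 0 } → -1/2
G(RBR) = { -1 | -1/2,0 } → -3/4
G(RBRR) = { -1 | -3/4,-1/2,0 } → -7/8
G(RBRRB) = { -1,-7/8 | -3/4,-1/2,0 } → -13/16
G(RBRRBR) = { -1,-7/8 | -13/16,-3/4,-1/2,0 } → -27/32
G(RBRRBRR) = { -1,-7/8 | -27/32,-13/16,-3/4,-1/2,0 } → -55/64
G(RBRRBRRB) = { -1,-7/8,-55/64 | -27/32,-13/16,-3/4,-1/2,0 } → -109/128
G(RBRRBRRBR) = { -1,-7/8,-55/64 | -109/128,-27/32,-13/16,-3/4,-1/2,0 } → -219/256
G(RBRRBRRBRB) = { -1,-7/8,-55/64,-219/256 | -109/128,-27/32,-13/16,-3/4,-1/2,0 } → -437/512
G(RBRRBRRBRBB) = { -1,-7/8,-55/64,-219/256,-437/512 | -109/128,-27/32,-13/16,-3/4,-1/2,0 } → -873/1024
G(RBRRBRRBRBBR) = { -1,-7/8,-55/64,-219/256,-437/512 | -873/1024,-109/128,-27/32,-13/16,-3/4,-1/2,0 } → -1747/2048
G(RBRRBRRBRBBRR) = { -1,-7/8,-55/64,-219/256,-437/512 | -1747/2048,-873/1024,-109/128,-27/32,-13/16,-3/4,-1/2,0 } → -3495/4096
G(RBRRBRRBRBBRRR) = { -1,-7/8,-55/64,-219/256,-437/512 | -3495/4096,-1747/2048,-873/1024,-109/128,-27/32,-13/16,-3/4,-1/2,0 } → -6991/8192
G(RBRRBRRBRBBRRRB) = { -1,-7/8,-55/64,-219/256,-437/512,-6991/8192 | -3495/4096,-1747/2048,-873/1024,-109/128,-27/32,-13/16,-3/4,-1/2,0 } → -13981/16384

-13981/16384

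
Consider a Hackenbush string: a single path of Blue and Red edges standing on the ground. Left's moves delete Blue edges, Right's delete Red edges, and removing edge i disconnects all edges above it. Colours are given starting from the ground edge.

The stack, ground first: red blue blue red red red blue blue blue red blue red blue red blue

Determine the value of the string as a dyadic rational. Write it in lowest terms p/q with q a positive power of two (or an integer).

Build G(s[:k]) for k = 1..15, string s = red blue blue red red red blue blue blue red blue red blue red blue.
1 of 15 · r · max L −∞ · min R 0 => -1
2 of 15 · rb · max L -1 · min R 0 => -1/2
3 of 15 · rbb · max L -1/2 · min R 0 => -1/4
4 of 15 · rbbr · max L -1/2 · min R -1/4 => -3/8
5 of 15 · rbbrr · max L -1/2 · min R -3/8 => -7/16
6 of 15 · rbbrrr · max L -1/2 · min R -7/16 => -15/32
7 of 15 · rbbrrrb · max L -15/32 · min R -7/16 => -29/64
8 of 15 · rbbrrrbb · max L -29/64 · min R -7/16 => -57/128
9 of 15 · rbbrrrbbb · max L -57/128 · min R -7/16 => -113/256
10 of 15 · rbbrrrbbbr · max L -57/128 · min R -113/256 => -227/512
11 of 15 · rbbrrrbbbrb · max L -227/512 · min R -113/256 => -453/1024
12 of 15 · rbbrrrbbbrbr · max L -227/512 · min R -453/1024 => -907/2048
13 of 15 · rbbrrrbbbrbrb · max L -907/2048 · min R -453/1024 => -1813/4096
14 of 15 · rbbrrrbbbrbrbr · max L -907/2048 · min R -1813/4096 => -3627/8192
15 of 15 · rbbrrrbbbrbrbrb · max L -3627/8192 · min R -1813/4096 => -7253/16384

-7253/16384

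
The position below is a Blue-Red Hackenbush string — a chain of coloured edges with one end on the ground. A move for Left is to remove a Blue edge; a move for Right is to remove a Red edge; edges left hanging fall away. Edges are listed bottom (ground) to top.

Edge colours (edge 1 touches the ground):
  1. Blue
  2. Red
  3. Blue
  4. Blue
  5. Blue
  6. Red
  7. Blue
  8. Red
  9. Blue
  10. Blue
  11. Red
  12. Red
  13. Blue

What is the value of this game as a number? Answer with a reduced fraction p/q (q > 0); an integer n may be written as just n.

value(B) = { 0 | (no moves) } = 1
value(BR) = { 0 | 1 } = 1/2
value(BRB) = { 0; 1/2 | 1 } = 3/4
value(BRBB) = { 0; 1/2; 3/4 | 1 } = 7/8
value(BRBBB) = { 0; 1/2; 3/4; 7/8 | 1 } = 15/16
value(BRBBBR) = { 0; 1/2; 3/4; 7/8 | 15/16; 1 } = 29/32
value(BRBBBRB) = { 0; 1/2; 3/4; 7/8; 29/32 | 15/16; 1 } = 59/64
value(BRBBBRBR) = { 0; 1/2; 3/4; 7/8; 29/32 | 59/64; 15/16; 1 } = 117/128
value(BRBBBRBRB) = { 0; 1/2; 3/4; 7/8; 29/32; 117/128 | 59/64; 15/16; 1 } = 235/256
value(BRBBBRBRBB) = { 0; 1/2; 3/4; 7/8; 29/32; 117/128; 235/256 | 59/64; 15/16; 1 } = 471/512
value(BRBBBRBRBBR) = { 0; 1/2; 3/4; 7/8; 29/32; 117/128; 235/256 | 471/512; 59/64; 15/16; 1 } = 941/1024
value(BRBBBRBRBBRR) = { 0; 1/2; 3/4; 7/8; 29/32; 117/128; 235/256 | 941/1024; 471/512; 59/64; 15/16; 1 } = 1881/2048
value(BRBBBRBRBBRRB) = { 0; 1/2; 3/4; 7/8; 29/32; 117/128; 235/256; 1881/2048 | 941/1024; 471/512; 59/64; 15/16; 1 } = 3763/4096

3763/4096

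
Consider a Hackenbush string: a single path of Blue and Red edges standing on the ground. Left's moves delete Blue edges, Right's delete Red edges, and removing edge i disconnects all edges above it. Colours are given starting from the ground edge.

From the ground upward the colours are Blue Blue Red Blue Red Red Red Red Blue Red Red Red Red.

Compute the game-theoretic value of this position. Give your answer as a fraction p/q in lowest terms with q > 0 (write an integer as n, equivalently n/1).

3105/2048

Prefix values for Blue Blue Red Blue Red Red Red Red Blue Red Red Red Red via {L|R} + simplicity:
edge 1 of 13 (Blue): { 0 | · } -> 1
edge 2 of 13 (Blue): { 0; 1 | · } -> 2
edge 3 of 13 (Red): { 0; 1 | 2 } -> 3/2
edge 4 of 13 (Blue): { 0; 1; 3/2 | 2 } -> 7/4
edge 5 of 13 (Red): { 0; 1; 3/2 | 7/4; 2 } -> 13/8
edge 6 of 13 (Red): { 0; 1; 3/2 | 13/8; 7/4; 2 } -> 25/16
edge 7 of 13 (Red): { 0; 1; 3/2 | 25/16; 13/8; 7/4; 2 } -> 49/32
edge 8 of 13 (Red): { 0; 1; 3/2 | 49/32; 25/16; 13/8; 7/4; 2 } -> 97/64
edge 9 of 13 (Blue): { 0; 1; 3/2; 97/64 | 49/32; 25/16; 13/8; 7/4; 2 } -> 195/128
edge 10 of 13 (Red): { 0; 1; 3/2; 97/64 | 195/128; 49/32; 25/16; 13/8; 7/4; 2 } -> 389/256
edge 11 of 13 (Red): { 0; 1; 3/2; 97/64 | 389/256; 195/128; 49/32; 25/16; 13/8; 7/4; 2 } -> 777/512
edge 12 of 13 (Red): { 0; 1; 3/2; 97/64 | 777/512; 389/256; 195/128; 49/32; 25/16; 13/8; 7/4; 2 } -> 1553/1024
edge 13 of 13 (Red): { 0; 1; 3/2; 97/64 | 1553/1024; 777/512; 389/256; 195/128; 49/32; 25/16; 13/8; 7/4; 2 } -> 3105/2048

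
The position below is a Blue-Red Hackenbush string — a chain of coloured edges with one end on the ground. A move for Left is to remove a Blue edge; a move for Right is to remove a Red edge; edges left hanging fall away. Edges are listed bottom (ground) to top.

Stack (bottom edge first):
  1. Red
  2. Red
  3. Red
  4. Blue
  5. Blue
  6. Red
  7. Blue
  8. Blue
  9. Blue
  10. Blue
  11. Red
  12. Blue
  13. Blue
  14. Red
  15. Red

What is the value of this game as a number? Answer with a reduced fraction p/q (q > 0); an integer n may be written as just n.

-9255/4096

Recurse on prefixes of the 15-edge string Red Red Red Blue Blue Red Blue Blue Blue Blue Red Blue Blue Red Red:
R: Left { none }, Right { 0 } so simplest -1
RR: Left { none }, Right { -1, 0 } so simplest -2
RRR: Left { none }, Right { -2, -1, 0 } so simplest -3
RRRB: Left { -3 }, Right { -2, -1, 0 } so simplest -5/2
RRRBB: Left { -3, -5/2 }, Right { -2, -1, 0 } so simplest -9/4
RRRBBR: Left { -3, -5/2 }, Right { -9/4, -2, -1, 0 } so simplest -19/8
RRRBBRB: Left { -3, -5/2, -19/8 }, Right { -9/4, -2, -1, 0 } so simplest -37/16
RRRBBRBB: Left { -3, -5/2, -19/8, -37/16 }, Right { -9/4, -2, -1, 0 } so simplest -73/32
RRRBBRBBB: Left { -3, -5/2, -19/8, -37/16, -73/32 }, Right { -9/4, -2, -1, 0 } so simplest -145/64
RRRBBRBBBB: Left { -3, -5/2, -19/8, -37/16, -73/32, -145/64 }, Right { -9/4, -2, -1, 0 } so simplest -289/128
RRRBBRBBBBR: Left { -3, -5/2, -19/8, -37/16, -73/32, -145/64 }, Right { -289/128, -9/4, -2, -1, 0 } so simplest -579/256
RRRBBRBBBBRB: Left { -3, -5/2, -19/8, -37/16, -73/32, -145/64, -579/256 }, Right { -289/128, -9/4, -2, -1, 0 } so simplest -1157/512
RRRBBRBBBBRBB: Left { -3, -5/2, -19/8, -37/16, -73/32, -145/64, -579/256, -1157/512 }, Right { -289/128, -9/4, -2, -1, 0 } so simplest -2313/1024
RRRBBRBBBBRBBR: Left { -3, -5/2, -19/8, -37/16, -73/32, -145/64, -579/256, -1157/512 }, Right { -2313/1024, -289/128, -9/4, -2, -1, 0 } so simplest -4627/2048
RRRBBRBBBBRBBRR: Left { -3, -5/2, -19/8, -37/16, -73/32, -145/64, -579/256, -1157/512 }, Right { -4627/2048, -2313/1024, -289/128, -9/4, -2, -1, 0 } so simplest -9255/4096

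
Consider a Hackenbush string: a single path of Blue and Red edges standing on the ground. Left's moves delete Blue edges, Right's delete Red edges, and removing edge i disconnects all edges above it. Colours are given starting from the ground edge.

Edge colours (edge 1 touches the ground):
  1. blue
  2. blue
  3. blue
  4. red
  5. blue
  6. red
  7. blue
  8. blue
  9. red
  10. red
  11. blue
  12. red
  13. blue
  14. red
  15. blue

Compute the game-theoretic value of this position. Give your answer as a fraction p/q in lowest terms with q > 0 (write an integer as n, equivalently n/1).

g_1 [b]  L=[0]  R=[∅]  => 1
g_2 [bb]  L=[0; 1]  R=[∅]  => 2
g_3 [bbb]  L=[0; 1; 2]  R=[∅]  => 3
g_4 [bbbr]  L=[0; 1; 2]  R=[3]  => 5/2
g_5 [bbbrb]  L=[0; 1; 2; 5/2]  R=[3]  => 11/4
g_6 [bbbrbr]  L=[0; 1; 2; 5/2]  R=[11/4; 3]  => 21/8
g_7 [bbbrbrb]  L=[0; 1; 2; 5/2; 21/8]  R=[11/4; 3]  => 43/16
g_8 [bbbrbrbb]  L=[0; 1; 2; 5/2; 21/8; 43/16]  R=[11/4; 3]  => 87/32
g_9 [bbbrbrbbr]  L=[0; 1; 2; 5/2; 21/8; 43/16]  R=[87/32; 11/4; 3]  => 173/64
g_10 [bbbrbrbbrr]  L=[0; 1; 2; 5/2; 21/8; 43/16]  R=[173/64; 87/32; 11/4; 3]  => 345/128
g_11 [bbbrbrbbrrb]  L=[0; 1; 2; 5/2; 21/8; 43/16; 345/128]  R=[173/64; 87/32; 11/4; 3]  => 691/256
g_12 [bbbrbrbbrrbr]  L=[0; 1; 2; 5/2; 21/8; 43/16; 345/128]  R=[691/256; 173/64; 87/32; 11/4; 3]  => 1381/512
g_13 [bbbrbrbbrrbrb]  L=[0; 1; 2; 5/2; 21/8; 43/16; 345/128; 1381/512]  R=[691/256; 173/64; 87/32; 11/4; 3]  => 2763/1024
g_14 [bbbrbrbbrrbrbr]  L=[0; 1; 2; 5/2; 21/8; 43/16; 345/128; 1381/512]  R=[2763/1024; 691/256; 173/64; 87/32; 11/4; 3]  => 5525/2048
g_15 [bbbrbrbbrrbrbrb]  L=[0; 1; 2; 5/2; 21/8; 43/16; 345/128; 1381/512; 5525/2048]  R=[2763/1024; 691/256; 173/64; 87/32; 11/4; 3]  => 11051/4096

11051/4096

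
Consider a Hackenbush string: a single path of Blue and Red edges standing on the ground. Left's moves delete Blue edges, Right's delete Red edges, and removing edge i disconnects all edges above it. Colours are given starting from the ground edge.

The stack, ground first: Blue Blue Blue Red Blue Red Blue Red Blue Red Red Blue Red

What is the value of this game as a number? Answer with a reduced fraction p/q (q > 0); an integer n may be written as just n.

Prefix values for Blue Blue Blue Red Blue Red Blue Red Blue Red Red Blue Red via {L|R} + simplicity:
edge 1 of 13 (Blue): { 0 | · } → 1
edge 2 of 13 (Blue): { 0 1 | · } → 2
edge 3 of 13 (Blue): { 0 1 2 | · } → 3
edge 4 of 13 (Red): { 0 1 2 | 3 } → 5/2
edge 5 of 13 (Blue): { 0 1 2 5/2 | 3 } → 11/4
edge 6 of 13 (Red): { 0 1 2 5/2 | 11/4 3 } → 21/8
edge 7 of 13 (Blue): { 0 1 2 5/2 21/8 | 11/4 3 } → 43/16
edge 8 of 13 (Red): { 0 1 2 5/2 21/8 | 43/16 11/4 3 } → 85/32
edge 9 of 13 (Blue): { 0 1 2 5/2 21/8 85/32 | 43/16 11/4 3 } → 171/64
edge 10 of 13 (Red): { 0 1 2 5/2 21/8 85/32 | 171/64 43/16 11/4 3 } → 341/128
edge 11 of 13 (Red): { 0 1 2 5/2 21/8 85/32 | 341/128 171/64 43/16 11/4 3 } → 681/256
edge 12 of 13 (Blue): { 0 1 2 5/2 21/8 85/32 681/256 | 341/128 171/64 43/16 11/4 3 } → 1363/512
edge 13 of 13 (Red): { 0 1 2 5/2 21/8 85/32 681/256 | 1363/512 341/128 171/64 43/16 11/4 3 } → 2725/1024

2725/1024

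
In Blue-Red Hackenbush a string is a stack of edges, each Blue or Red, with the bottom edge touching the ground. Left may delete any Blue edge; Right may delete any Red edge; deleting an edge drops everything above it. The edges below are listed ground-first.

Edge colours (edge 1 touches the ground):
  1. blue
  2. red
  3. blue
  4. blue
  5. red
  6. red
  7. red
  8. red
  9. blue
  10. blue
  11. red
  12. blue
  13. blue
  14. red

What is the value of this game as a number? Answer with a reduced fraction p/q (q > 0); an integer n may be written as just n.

6253/8192

b: Left { 0 }, Right { ∅ } gives simplest 1
br: Left { 0 }, Right { 1 } gives simplest 1/2
brb: Left { 0, 1/2 }, Right { 1 } gives simplest 3/4
brbb: Left { 0, 1/2, 3/4 }, Right { 1 } gives simplest 7/8
brbbr: Left { 0, 1/2, 3/4 }, Right { 7/8, 1 } gives simplest 13/16
brbbrr: Left { 0, 1/2, 3/4 }, Right { 13/16, 7/8, 1 } gives simplest 25/32
brbbrrr: Left { 0, 1/2, 3/4 }, Right { 25/32, 13/16, 7/8, 1 } gives simplest 49/64
brbbrrrr: Left { 0, 1/2, 3/4 }, Right { 49/64, 25/32, 13/16, 7/8, 1 } gives simplest 97/128
brbbrrrrb: Left { 0, 1/2, 3/4, 97/128 }, Right { 49/64, 25/32, 13/16, 7/8, 1 } gives simplest 195/256
brbbrrrrbb: Left { 0, 1/2, 3/4, 97/128, 195/256 }, Right { 49/64, 25/32, 13/16, 7/8, 1 } gives simplest 391/512
brbbrrrrbbr: Left { 0, 1/2, 3/4, 97/128, 195/256 }, Right { 391/512, 49/64, 25/32, 13/16, 7/8, 1 } gives simplest 781/1024
brbbrrrrbbrb: Left { 0, 1/2, 3/4, 97/128, 195/256, 781/1024 }, Right { 391/512, 49/64, 25/32, 13/16, 7/8, 1 } gives simplest 1563/2048
brbbrrrrbbrbb: Left { 0, 1/2, 3/4, 97/128, 195/256, 781/1024, 1563/2048 }, Right { 391/512, 49/64, 25/32, 13/16, 7/8, 1 } gives simplest 3127/4096
brbbrrrrbbrbbr: Left { 0, 1/2, 3/4, 97/128, 195/256, 781/1024, 1563/2048 }, Right { 3127/4096, 391/512, 49/64, 25/32, 13/16, 7/8, 1 } gives simplest 6253/8192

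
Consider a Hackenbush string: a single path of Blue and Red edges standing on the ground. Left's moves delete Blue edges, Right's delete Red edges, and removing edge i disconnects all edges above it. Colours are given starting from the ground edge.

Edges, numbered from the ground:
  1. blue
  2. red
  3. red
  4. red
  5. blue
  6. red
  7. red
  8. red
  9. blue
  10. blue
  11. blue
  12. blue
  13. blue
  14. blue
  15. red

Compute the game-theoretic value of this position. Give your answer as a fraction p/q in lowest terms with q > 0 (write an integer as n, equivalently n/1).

Recurse on prefixes of the 15-edge string blue red red red blue red red red blue blue blue blue blue blue red:
b: Left { 0 }, Right { ∅ } => simplest 1
br: Left { 0 }, Right { 1 } => simplest 1/2
brr: Left { 0 }, Right { 1/2; 1 } => simplest 1/4
brrr: Left { 0 }, Right { 1/4; 1/2; 1 } => simplest 1/8
brrrb: Left { 0; 1/8 }, Right { 1/4; 1/2; 1 } => simplest 3/16
brrrbr: Left { 0; 1/8 }, Right { 3/16; 1/4; 1/2; 1 } => simplest 5/32
brrrbrr: Left { 0; 1/8 }, Right { 5/32; 3/16; 1/4; 1/2; 1 } => simplest 9/64
brrrbrrr: Left { 0; 1/8 }, Right { 9/64; 5/32; 3/16; 1/4; 1/2; 1 } => simplest 17/128
brrrbrrrb: Left { 0; 1/8; 17/128 }, Right { 9/64; 5/32; 3/16; 1/4; 1/2; 1 } => simplest 35/256
brrrbrrrbb: Left { 0; 1/8; 17/128; 35/256 }, Right { 9/64; 5/32; 3/16; 1/4; 1/2; 1 } => simplest 71/512
brrrbrrrbbb: Left { 0; 1/8; 17/128; 35/256; 71/512 }, Right { 9/64; 5/32; 3/16; 1/4; 1/2; 1 } => simplest 143/1024
brrrbrrrbbbb: Left { 0; 1/8; 17/128; 35/256; 71/512; 143/1024 }, Right { 9/64; 5/32; 3/16; 1/4; 1/2; 1 } => simplest 287/2048
brrrbrrrbbbbb: Left { 0; 1/8; 17/128; 35/256; 71/512; 143/1024; 287/2048 }, Right { 9/64; 5/32; 3/16; 1/4; 1/2; 1 } => simplest 575/4096
brrrbrrrbbbbbb: Left { 0; 1/8; 17/128; 35/256; 71/512; 143/1024; 287/2048; 575/4096 }, Right { 9/64; 5/32; 3/16; 1/4; 1/2; 1 } => simplest 1151/8192
brrrbrrrbbbbbbr: Left { 0; 1/8; 17/128; 35/256; 71/512; 143/1024; 287/2048; 575/4096 }, Right { 1151/8192; 9/64; 5/32; 3/16; 1/4; 1/2; 1 } => simplest 2301/16384

2301/16384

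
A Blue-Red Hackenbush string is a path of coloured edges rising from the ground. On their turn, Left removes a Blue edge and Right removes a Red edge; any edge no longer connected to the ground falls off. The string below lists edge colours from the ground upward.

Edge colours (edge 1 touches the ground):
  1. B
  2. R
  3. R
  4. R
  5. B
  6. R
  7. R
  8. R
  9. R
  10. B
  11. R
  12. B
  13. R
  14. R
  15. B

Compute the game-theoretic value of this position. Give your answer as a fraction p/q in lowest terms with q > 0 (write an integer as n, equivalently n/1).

2131/16384

Prefix values for B R R R B R R R R B R B R R B via {L|R} + simplicity:
v_1 [B]  L=[0]  R=[none]  -> 1
v_2 [BR]  L=[0]  R=[1]  -> 1/2
v_3 [BRR]  L=[0]  R=[1/2,1]  -> 1/4
v_4 [BRRR]  L=[0]  R=[1/4,1/2,1]  -> 1/8
v_5 [BRRRB]  L=[0,1/8]  R=[1/4,1/2,1]  -> 3/16
v_6 [BRRRBR]  L=[0,1/8]  R=[3/16,1/4,1/2,1]  -> 5/32
v_7 [BRRRBRR]  L=[0,1/8]  R=[5/32,3/16,1/4,1/2,1]  -> 9/64
v_8 [BRRRBRRR]  L=[0,1/8]  R=[9/64,5/32,3/16,1/4,1/2,1]  -> 17/128
v_9 [BRRRBRRRR]  L=[0,1/8]  R=[17/128,9/64,5/32,3/16,1/4,1/2,1]  -> 33/256
v_10 [BRRRBRRRRB]  L=[0,1/8,33/256]  R=[17/128,9/64,5/32,3/16,1/4,1/2,1]  -> 67/512
v_11 [BRRRBRRRRBR]  L=[0,1/8,33/256]  R=[67/512,17/128,9/64,5/32,3/16,1/4,1/2,1]  -> 133/1024
v_12 [BRRRBRRRRBRB]  L=[0,1/8,33/256,133/1024]  R=[67/512,17/128,9/64,5/32,3/16,1/4,1/2,1]  -> 267/2048
v_13 [BRRRBRRRRBRBR]  L=[0,1/8,33/256,133/1024]  R=[267/2048,67/512,17/128,9/64,5/32,3/16,1/4,1/2,1]  -> 533/4096
v_14 [BRRRBRRRRBRBRR]  L=[0,1/8,33/256,133/1024]  R=[533/4096,267/2048,67/512,17/128,9/64,5/32,3/16,1/4,1/2,1]  -> 1065/8192
v_15 [BRRRBRRRRBRBRRB]  L=[0,1/8,33/256,133/1024,1065/8192]  R=[533/4096,267/2048,67/512,17/128,9/64,5/32,3/16,1/4,1/2,1]  -> 2131/16384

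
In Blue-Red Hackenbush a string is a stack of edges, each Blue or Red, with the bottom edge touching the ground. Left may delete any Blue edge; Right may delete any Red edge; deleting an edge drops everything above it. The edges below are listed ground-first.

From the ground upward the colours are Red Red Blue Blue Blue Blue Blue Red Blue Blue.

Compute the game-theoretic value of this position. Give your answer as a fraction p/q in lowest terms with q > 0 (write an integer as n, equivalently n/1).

-265/256

Recurse on prefixes of the 10-edge string Red Red Blue Blue Blue Blue Blue Red Blue Blue:
R: Left { ∅ }, Right { 0 } => simplest -1
RR: Left { ∅ }, Right { -1,0 } => simplest -2
RRB: Left { -2 }, Right { -1,0 } => simplest -3/2
RRBB: Left { -2,-3/2 }, Right { -1,0 } => simplest -5/4
RRBBB: Left { -2,-3/2,-5/4 }, Right { -1,0 } => simplest -9/8
RRBBBB: Left { -2,-3/2,-5/4,-9/8 }, Right { -1,0 } => simplest -17/16
RRBBBBB: Left { -2,-3/2,-5/4,-9/8,-17/16 }, Right { -1,0 } => simplest -33/32
RRBBBBBR: Left { -2,-3/2,-5/4,-9/8,-17/16 }, Right { -33/32,-1,0 } => simplest -67/64
RRBBBBBRB: Left { -2,-3/2,-5/4,-9/8,-17/16,-67/64 }, Right { -33/32,-1,0 } => simplest -133/128
RRBBBBBRBB: Left { -2,-3/2,-5/4,-9/8,-17/16,-67/64,-133/128 }, Right { -33/32,-1,0 } => simplest -265/256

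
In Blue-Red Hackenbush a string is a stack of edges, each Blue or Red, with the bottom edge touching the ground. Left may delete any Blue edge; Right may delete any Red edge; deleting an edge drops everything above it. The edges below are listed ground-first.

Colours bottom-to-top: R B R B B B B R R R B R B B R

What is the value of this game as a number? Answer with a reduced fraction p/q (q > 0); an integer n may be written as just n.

-8659/16384

R: Left { none }, Right { 0 } gives simplest -1
RB: Left { -1 }, Right { 0 } gives simplest -1/2
RBR: Left { -1 }, Right { -1/2,0 } gives simplest -3/4
RBRB: Left { -1,-3/4 }, Right { -1/2,0 } gives simplest -5/8
RBRBB: Left { -1,-3/4,-5/8 }, Right { -1/2,0 } gives simplest -9/16
RBRBBB: Left { -1,-3/4,-5/8,-9/16 }, Right { -1/2,0 } gives simplest -17/32
RBRBBBB: Left { -1,-3/4,-5/8,-9/16,-17/32 }, Right { -1/2,0 } gives simplest -33/64
RBRBBBBR: Left { -1,-3/4,-5/8,-9/16,-17/32 }, Right { -33/64,-1/2,0 } gives simplest -67/128
RBRBBBBRR: Left { -1,-3/4,-5/8,-9/16,-17/32 }, Right { -67/128,-33/64,-1/2,0 } gives simplest -135/256
RBRBBBBRRR: Left { -1,-3/4,-5/8,-9/16,-17/32 }, Right { -135/256,-67/128,-33/64,-1/2,0 } gives simplest -271/512
RBRBBBBRRRB: Left { -1,-3/4,-5/8,-9/16,-17/32,-271/512 }, Right { -135/256,-67/128,-33/64,-1/2,0 } gives simplest -541/1024
RBRBBBBRRRBR: Left { -1,-3/4,-5/8,-9/16,-17/32,-271/512 }, Right { -541/1024,-135/256,-67/128,-33/64,-1/2,0 } gives simplest -1083/2048
RBRBBBBRRRBRB: Left { -1,-3/4,-5/8,-9/16,-17/32,-271/512,-1083/2048 }, Right { -541/1024,-135/256,-67/128,-33/64,-1/2,0 } gives simplest -2165/4096
RBRBBBBRRRBRBB: Left { -1,-3/4,-5/8,-9/16,-17/32,-271/512,-1083/2048,-2165/4096 }, Right { -541/1024,-135/256,-67/128,-33/64,-1/2,0 } gives simplest -4329/8192
RBRBBBBRRRBRBBR: Left { -1,-3/4,-5/8,-9/16,-17/32,-271/512,-1083/2048,-2165/4096 }, Right { -4329/8192,-541/1024,-135/256,-67/128,-33/64,-1/2,0 } gives simplest -8659/16384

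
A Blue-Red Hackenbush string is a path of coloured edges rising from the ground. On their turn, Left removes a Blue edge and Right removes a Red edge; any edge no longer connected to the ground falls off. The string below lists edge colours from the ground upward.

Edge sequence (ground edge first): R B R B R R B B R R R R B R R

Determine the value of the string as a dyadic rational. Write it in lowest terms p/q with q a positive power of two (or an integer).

Build v(s[:k]) for k = 1..15, string s = R B R B R R B B R R R R B R R.
edge 1 of 15 (R): { (no moves) | 0 } gives -1
edge 2 of 15 (B): { -1 | 0 } gives -1/2
edge 3 of 15 (R): { -1 | -1/2 0 } gives -3/4
edge 4 of 15 (B): { -1 -3/4 | -1/2 0 } gives -5/8
edge 5 of 15 (R): { -1 -3/4 | -5/8 -1/2 0 } gives -11/16
edge 6 of 15 (R): { -1 -3/4 | -11/16 -5/8 -1/2 0 } gives -23/32
edge 7 of 15 (B): { -1 -3/4 -23/32 | -11/16 -5/8 -1/2 0 } gives -45/64
edge 8 of 15 (B): { -1 -3/4 -23/32 -45/64 | -11/16 -5/8 -1/2 0 } gives -89/128
edge 9 of 15 (R): { -1 -3/4 -23/32 -45/64 | -89/128 -11/16 -5/8 -1/2 0 } gives -179/256
edge 10 of 15 (R): { -1 -3/4 -23/32 -45/64 | -179/256 -89/128 -11/16 -5/8 -1/2 0 } gives -359/512
edge 11 of 15 (R): { -1 -3/4 -23/32 -45/64 | -359/512 -179/256 -89/128 -11/16 -5/8 -1/2 0 } gives -719/1024
edge 12 of 15 (R): { -1 -3/4 -23/32 -45/64 | -719/1024 -359/512 -179/256 -89/128 -11/16 -5/8 -1/2 0 } gives -1439/2048
edge 13 of 15 (B): { -1 -3/4 -23/32 -45/64 -1439/2048 | -719/1024 -359/512 -179/256 -89/128 -11/16 -5/8 -1/2 0 } gives -2877/4096
edge 14 of 15 (R): { -1 -3/4 -23/32 -45/64 -1439/2048 | -2877/4096 -719/1024 -359/512 -179/256 -89/128 -11/16 -5/8 -1/2 0 } gives -5755/8192
edge 15 of 15 (R): { -1 -3/4 -23/32 -45/64 -1439/2048 | -5755/8192 -2877/4096 -719/1024 -359/512 -179/256 -89/128 -11/16 -5/8 -1/2 0 } gives -11511/16384

-11511/16384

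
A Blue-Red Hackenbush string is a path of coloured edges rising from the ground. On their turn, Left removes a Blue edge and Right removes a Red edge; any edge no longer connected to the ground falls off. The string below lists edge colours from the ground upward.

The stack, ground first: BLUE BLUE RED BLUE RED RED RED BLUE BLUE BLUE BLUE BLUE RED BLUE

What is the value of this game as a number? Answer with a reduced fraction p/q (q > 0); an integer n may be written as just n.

Prefix values for BLUE BLUE RED BLUE RED RED RED BLUE BLUE BLUE BLUE BLUE RED BLUE via {L|R} + simplicity:
step 1: add BLUE to get B; options L={ 0 } R={ (no moves) } -> 1
step 2: add BLUE to get BB; options L={ 0, 1 } R={ (no moves) } -> 2
step 3: add RED to get BBR; options L={ 0, 1 } R={ 2 } -> 3/2
step 4: add BLUE to get BBRB; options L={ 0, 1, 3/2 } R={ 2 } -> 7/4
step 5: add RED to get BBRBR; options L={ 0, 1, 3/2 } R={ 7/4, 2 } -> 13/8
step 6: add RED to get BBRBRR; options L={ 0, 1, 3/2 } R={ 13/8, 7/4, 2 } -> 25/16
step 7: add RED to get BBRBRRR; options L={ 0, 1, 3/2 } R={ 25/16, 13/8, 7/4, 2 } -> 49/32
step 8: add BLUE to get BBRBRRRB; options L={ 0, 1, 3/2, 49/32 } R={ 25/16, 13/8, 7/4, 2 } -> 99/64
step 9: add BLUE to get BBRBRRRBB; options L={ 0, 1, 3/2, 49/32, 99/64 } R={ 25/16, 13/8, 7/4, 2 } -> 199/128
step 10: add BLUE to get BBRBRRRBBB; options L={ 0, 1, 3/2, 49/32, 99/64, 199/128 } R={ 25/16, 13/8, 7/4, 2 } -> 399/256
step 11: add BLUE to get BBRBRRRBBBB; options L={ 0, 1, 3/2, 49/32, 99/64, 199/128, 399/256 } R={ 25/16, 13/8, 7/4, 2 } -> 799/512
step 12: add BLUE to get BBRBRRRBBBBB; options L={ 0, 1, 3/2, 49/32, 99/64, 199/128, 399/256, 799/512 } R={ 25/16, 13/8, 7/4, 2 } -> 1599/1024
step 13: add RED to get BBRBRRRBBBBBR; options L={ 0, 1, 3/2, 49/32, 99/64, 199/128, 399/256, 799/512 } R={ 1599/1024, 25/16, 13/8, 7/4, 2 } -> 3197/2048
step 14: add BLUE to get BBRBRRRBBBBBRB; options L={ 0, 1, 3/2, 49/32, 99/64, 199/128, 399/256, 799/512, 3197/2048 } R={ 1599/1024, 25/16, 13/8, 7/4, 2 } -> 6395/4096

6395/4096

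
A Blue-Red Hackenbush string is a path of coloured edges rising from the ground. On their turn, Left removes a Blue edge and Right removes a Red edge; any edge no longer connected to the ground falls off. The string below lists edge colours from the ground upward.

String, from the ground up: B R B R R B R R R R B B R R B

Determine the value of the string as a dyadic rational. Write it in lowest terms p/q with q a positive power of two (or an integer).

Prefix values for B R B R R B R R R R B B R R B via {L|R} + simplicity:
edge 1 of 15 (B): { 0 | · } => 1
edge 2 of 15 (R): { 0 | 1 } => 1/2
edge 3 of 15 (B): { 0,1/2 | 1 } => 3/4
edge 4 of 15 (R): { 0,1/2 | 3/4,1 } => 5/8
edge 5 of 15 (R): { 0,1/2 | 5/8,3/4,1 } => 9/16
edge 6 of 15 (B): { 0,1/2,9/16 | 5/8,3/4,1 } => 19/32
edge 7 of 15 (R): { 0,1/2,9/16 | 19/32,5/8,3/4,1 } => 37/64
edge 8 of 15 (R): { 0,1/2,9/16 | 37/64,19/32,5/8,3/4,1 } => 73/128
edge 9 of 15 (R): { 0,1/2,9/16 | 73/128,37/64,19/32,5/8,3/4,1 } => 145/256
edge 10 of 15 (R): { 0,1/2,9/16 | 145/256,73/128,37/64,19/32,5/8,3/4,1 } => 289/512
edge 11 of 15 (B): { 0,1/2,9/16,289/512 | 145/256,73/128,37/64,19/32,5/8,3/4,1 } => 579/1024
edge 12 of 15 (B): { 0,1/2,9/16,289/512,579/1024 | 145/256,73/128,37/64,19/32,5/8,3/4,1 } => 1159/2048
edge 13 of 15 (R): { 0,1/2,9/16,289/512,579/1024 | 1159/2048,145/256,73/128,37/64,19/32,5/8,3/4,1 } => 2317/4096
edge 14 of 15 (R): { 0,1/2,9/16,289/512,579/1024 | 2317/4096,1159/2048,145/256,73/128,37/64,19/32,5/8,3/4,1 } => 4633/8192
edge 15 of 15 (B): { 0,1/2,9/16,289/512,579/1024,4633/8192 | 2317/4096,1159/2048,145/256,73/128,37/64,19/32,5/8,3/4,1 } => 9267/16384

9267/16384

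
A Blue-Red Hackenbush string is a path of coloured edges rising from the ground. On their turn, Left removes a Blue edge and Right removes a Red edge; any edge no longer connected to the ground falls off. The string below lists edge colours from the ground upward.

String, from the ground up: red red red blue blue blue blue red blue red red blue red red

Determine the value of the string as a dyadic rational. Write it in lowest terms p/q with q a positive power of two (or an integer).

-4279/2048

step 1: add red to get r; options L={ · } R={ 0 } = -1
step 2: add red to get rr; options L={ · } R={ -1 0 } = -2
step 3: add red to get rrr; options L={ · } R={ -2 -1 0 } = -3
step 4: add blue to get rrrb; options L={ -3 } R={ -2 -1 0 } = -5/2
step 5: add blue to get rrrbb; options L={ -3 -5/2 } R={ -2 -1 0 } = -9/4
step 6: add blue to get rrrbbb; options L={ -3 -5/2 -9/4 } R={ -2 -1 0 } = -17/8
step 7: add blue to get rrrbbbb; options L={ -3 -5/2 -9/4 -17/8 } R={ -2 -1 0 } = -33/16
step 8: add red to get rrrbbbbr; options L={ -3 -5/2 -9/4 -17/8 } R={ -33/16 -2 -1 0 } = -67/32
step 9: add blue to get rrrbbbbrb; options L={ -3 -5/2 -9/4 -17/8 -67/32 } R={ -33/16 -2 -1 0 } = -133/64
step 10: add red to get rrrbbbbrbr; options L={ -3 -5/2 -9/4 -17/8 -67/32 } R={ -133/64 -33/16 -2 -1 0 } = -267/128
step 11: add red to get rrrbbbbrbrr; options L={ -3 -5/2 -9/4 -17/8 -67/32 } R={ -267/128 -133/64 -33/16 -2 -1 0 } = -535/256
step 12: add blue to get rrrbbbbrbrrb; options L={ -3 -5/2 -9/4 -17/8 -67/32 -535/256 } R={ -267/128 -133/64 -33/16 -2 -1 0 } = -1069/512
step 13: add red to get rrrbbbbrbrrbr; options L={ -3 -5/2 -9/4 -17/8 -67/32 -535/256 } R={ -1069/512 -267/128 -133/64 -33/16 -2 -1 0 } = -2139/1024
step 14: add red to get rrrbbbbrbrrbrr; options L={ -3 -5/2 -9/4 -17/8 -67/32 -535/256 } R={ -2139/1024 -1069/512 -267/128 -133/64 -33/16 -2 -1 0 } = -4279/2048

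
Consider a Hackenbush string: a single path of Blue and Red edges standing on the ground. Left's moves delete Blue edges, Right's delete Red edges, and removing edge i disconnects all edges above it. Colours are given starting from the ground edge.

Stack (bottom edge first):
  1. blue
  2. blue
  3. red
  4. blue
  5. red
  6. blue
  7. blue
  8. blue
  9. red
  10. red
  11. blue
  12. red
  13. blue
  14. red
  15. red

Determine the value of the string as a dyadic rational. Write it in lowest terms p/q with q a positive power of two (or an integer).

Build value(s[:k]) for k = 1..15, string s = blue blue red blue red blue blue blue red red blue red blue red red.
edge 1 of 15 (blue): { 0 | — } ⇒ 1
edge 2 of 15 (blue): { 0; 1 | — } ⇒ 2
edge 3 of 15 (red): { 0; 1 | 2 } ⇒ 3/2
edge 4 of 15 (blue): { 0; 1; 3/2 | 2 } ⇒ 7/4
edge 5 of 15 (red): { 0; 1; 3/2 | 7/4; 2 } ⇒ 13/8
edge 6 of 15 (blue): { 0; 1; 3/2; 13/8 | 7/4; 2 } ⇒ 27/16
edge 7 of 15 (blue): { 0; 1; 3/2; 13/8; 27/16 | 7/4; 2 } ⇒ 55/32
edge 8 of 15 (blue): { 0; 1; 3/2; 13/8; 27/16; 55/32 | 7/4; 2 } ⇒ 111/64
edge 9 of 15 (red): { 0; 1; 3/2; 13/8; 27/16; 55/32 | 111/64; 7/4; 2 } ⇒ 221/128
edge 10 of 15 (red): { 0; 1; 3/2; 13/8; 27/16; 55/32 | 221/128; 111/64; 7/4; 2 } ⇒ 441/256
edge 11 of 15 (blue): { 0; 1; 3/2; 13/8; 27/16; 55/32; 441/256 | 221/128; 111/64; 7/4; 2 } ⇒ 883/512
edge 12 of 15 (red): { 0; 1; 3/2; 13/8; 27/16; 55/32; 441/256 | 883/512; 221/128; 111/64; 7/4; 2 } ⇒ 1765/1024
edge 13 of 15 (blue): { 0; 1; 3/2; 13/8; 27/16; 55/32; 441/256; 1765/1024 | 883/512; 221/128; 111/64; 7/4; 2 } ⇒ 3531/2048
edge 14 of 15 (red): { 0; 1; 3/2; 13/8; 27/16; 55/32; 441/256; 1765/1024 | 3531/2048; 883/512; 221/128; 111/64; 7/4; 2 } ⇒ 7061/4096
edge 15 of 15 (red): { 0; 1; 3/2; 13/8; 27/16; 55/32; 441/256; 1765/1024 | 7061/4096; 3531/2048; 883/512; 221/128; 111/64; 7/4; 2 } ⇒ 14121/8192

14121/8192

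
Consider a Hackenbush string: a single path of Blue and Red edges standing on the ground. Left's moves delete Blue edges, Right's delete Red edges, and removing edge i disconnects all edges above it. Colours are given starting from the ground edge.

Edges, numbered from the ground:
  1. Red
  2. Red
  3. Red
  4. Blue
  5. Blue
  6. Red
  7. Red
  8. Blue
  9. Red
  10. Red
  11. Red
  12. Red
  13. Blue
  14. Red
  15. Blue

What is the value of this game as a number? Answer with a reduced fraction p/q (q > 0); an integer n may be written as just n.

-9973/4096

Build val(s[:k]) for k = 1..15, string s = Red Red Red Blue Blue Red Red Blue Red Red Red Red Blue Red Blue.
val(R) = { none | 0 } — -1
val(RR) = { none | -1,0 } — -2
val(RRR) = { none | -2,-1,0 } — -3
val(RRRB) = { -3 | -2,-1,0 } — -5/2
val(RRRBB) = { -3,-5/2 | -2,-1,0 } — -9/4
val(RRRBBR) = { -3,-5/2 | -9/4,-2,-1,0 } — -19/8
val(RRRBBRR) = { -3,-5/2 | -19/8,-9/4,-2,-1,0 } — -39/16
val(RRRBBRRB) = { -3,-5/2,-39/16 | -19/8,-9/4,-2,-1,0 } — -77/32
val(RRRBBRRBR) = { -3,-5/2,-39/16 | -77/32,-19/8,-9/4,-2,-1,0 } — -155/64
val(RRRBBRRBRR) = { -3,-5/2,-39/16 | -155/64,-77/32,-19/8,-9/4,-2,-1,0 } — -311/128
val(RRRBBRRBRRR) = { -3,-5/2,-39/16 | -311/128,-155/64,-77/32,-19/8,-9/4,-2,-1,0 } — -623/256
val(RRRBBRRBRRRR) = { -3,-5/2,-39/16 | -623/256,-311/128,-155/64,-77/32,-19/8,-9/4,-2,-1,0 } — -1247/512
val(RRRBBRRBRRRRB) = { -3,-5/2,-39/16,-1247/512 | -623/256,-311/128,-155/64,-77/32,-19/8,-9/4,-2,-1,0 } — -2493/1024
val(RRRBBRRBRRRRBR) = { -3,-5/2,-39/16,-1247/512 | -2493/1024,-623/256,-311/128,-155/64,-77/32,-19/8,-9/4,-2,-1,0 } — -4987/2048
val(RRRBBRRBRRRRBRB) = { -3,-5/2,-39/16,-1247/512,-4987/2048 | -2493/1024,-623/256,-311/128,-155/64,-77/32,-19/8,-9/4,-2,-1,0 } — -9973/4096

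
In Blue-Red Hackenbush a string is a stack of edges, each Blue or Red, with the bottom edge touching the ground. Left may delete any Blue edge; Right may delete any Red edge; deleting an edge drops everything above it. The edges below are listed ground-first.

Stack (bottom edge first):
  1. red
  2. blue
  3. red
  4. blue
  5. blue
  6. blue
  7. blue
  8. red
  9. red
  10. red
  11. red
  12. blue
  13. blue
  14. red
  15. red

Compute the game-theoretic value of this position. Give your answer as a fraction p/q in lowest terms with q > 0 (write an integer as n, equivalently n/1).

-8679/16384

Prefix values for red blue red blue blue blue blue red red red red blue blue red red via {L|R} + simplicity:
g(r) = { — | 0 } → -1
g(rb) = { -1 | 0 } → -1/2
g(rbr) = { -1 | -1/2 0 } → -3/4
g(rbrb) = { -1 -3/4 | -1/2 0 } → -5/8
g(rbrbb) = { -1 -3/4 -5/8 | -1/2 0 } → -9/16
g(rbrbbb) = { -1 -3/4 -5/8 -9/16 | -1/2 0 } → -17/32
g(rbrbbbb) = { -1 -3/4 -5/8 -9/16 -17/32 | -1/2 0 } → -33/64
g(rbrbbbbr) = { -1 -3/4 -5/8 -9/16 -17/32 | -33/64 -1/2 0 } → -67/128
g(rbrbbbbrr) = { -1 -3/4 -5/8 -9/16 -17/32 | -67/128 -33/64 -1/2 0 } → -135/256
g(rbrbbbbrrr) = { -1 -3/4 -5/8 -9/16 -17/32 | -135/256 -67/128 -33/64 -1/2 0 } → -271/512
g(rbrbbbbrrrr) = { -1 -3/4 -5/8 -9/16 -17/32 | -271/512 -135/256 -67/128 -33/64 -1/2 0 } → -543/1024
g(rbrbbbbrrrrb) = { -1 -3/4 -5/8 -9/16 -17/32 -543/1024 | -271/512 -135/256 -67/128 -33/64 -1/2 0 } → -1085/2048
g(rbrbbbbrrrrbb) = { -1 -3/4 -5/8 -9/16 -17/32 -543/1024 -1085/2048 | -271/512 -135/256 -67/128 -33/64 -1/2 0 } → -2169/4096
g(rbrbbbbrrrrbbr) = { -1 -3/4 -5/8 -9/16 -17/32 -543/1024 -1085/2048 | -2169/4096 -271/512 -135/256 -67/128 -33/64 -1/2 0 } → -4339/8192
g(rbrbbbbrrrrbbrr) = { -1 -3/4 -5/8 -9/16 -17/32 -543/1024 -1085/2048 | -4339/8192 -2169/4096 -271/512 -135/256 -67/128 -33/64 -1/2 0 } → -8679/16384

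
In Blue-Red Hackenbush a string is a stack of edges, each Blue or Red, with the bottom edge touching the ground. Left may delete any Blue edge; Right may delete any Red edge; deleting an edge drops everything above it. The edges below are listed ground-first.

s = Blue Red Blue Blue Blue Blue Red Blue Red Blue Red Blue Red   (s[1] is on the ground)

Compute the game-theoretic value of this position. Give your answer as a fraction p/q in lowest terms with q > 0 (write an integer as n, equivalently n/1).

step 1: add Blue to get B; options L={ 0 } R={ (no moves) } gives 1
step 2: add Red to get BR; options L={ 0 } R={ 1 } gives 1/2
step 3: add Blue to get BRB; options L={ 0,1/2 } R={ 1 } gives 3/4
step 4: add Blue to get BRBB; options L={ 0,1/2,3/4 } R={ 1 } gives 7/8
step 5: add Blue to get BRBBB; options L={ 0,1/2,3/4,7/8 } R={ 1 } gives 15/16
step 6: add Blue to get BRBBBB; options L={ 0,1/2,3/4,7/8,15/16 } R={ 1 } gives 31/32
step 7: add Red to get BRBBBBR; options L={ 0,1/2,3/4,7/8,15/16 } R={ 31/32,1 } gives 61/64
step 8: add Blue to get BRBBBBRB; options L={ 0,1/2,3/4,7/8,15/16,61/64 } R={ 31/32,1 } gives 123/128
step 9: add Red to get BRBBBBRBR; options L={ 0,1/2,3/4,7/8,15/16,61/64 } R={ 123/128,31/32,1 } gives 245/256
step 10: add Blue to get BRBBBBRBRB; options L={ 0,1/2,3/4,7/8,15/16,61/64,245/256 } R={ 123/128,31/32,1 } gives 491/512
step 11: add Red to get BRBBBBRBRBR; options L={ 0,1/2,3/4,7/8,15/16,61/64,245/256 } R={ 491/512,123/128,31/32,1 } gives 981/1024
step 12: add Blue to get BRBBBBRBRBRB; options L={ 0,1/2,3/4,7/8,15/16,61/64,245/256,981/1024 } R={ 491/512,123/128,31/32,1 } gives 1963/2048
step 13: add Red to get BRBBBBRBRBRBR; options L={ 0,1/2,3/4,7/8,15/16,61/64,245/256,981/1024 } R={ 1963/2048,491/512,123/128,31/32,1 } gives 3925/4096

3925/4096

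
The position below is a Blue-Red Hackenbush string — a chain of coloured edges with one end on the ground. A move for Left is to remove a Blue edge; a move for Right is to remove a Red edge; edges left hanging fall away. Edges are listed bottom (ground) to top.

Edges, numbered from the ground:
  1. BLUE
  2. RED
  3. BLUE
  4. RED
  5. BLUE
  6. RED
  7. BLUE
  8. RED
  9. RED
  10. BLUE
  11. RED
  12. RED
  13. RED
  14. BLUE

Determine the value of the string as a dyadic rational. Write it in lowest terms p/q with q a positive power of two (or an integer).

1 of 14 · B · max L 0 · min R +∞ so 1
2 of 14 · BR · max L 0 · min R 1 so 1/2
3 of 14 · BRB · max L 1/2 · min R 1 so 3/4
4 of 14 · BRBR · max L 1/2 · min R 3/4 so 5/8
5 of 14 · BRBRB · max L 5/8 · min R 3/4 so 11/16
6 of 14 · BRBRBR · max L 5/8 · min R 11/16 so 21/32
7 of 14 · BRBRBRB · max L 21/32 · min R 11/16 so 43/64
8 of 14 · BRBRBRBR · max L 21/32 · min R 43/64 so 85/128
9 of 14 · BRBRBRBRR · max L 21/32 · min R 85/128 so 169/256
10 of 14 · BRBRBRBRRB · max L 169/256 · min R 85/128 so 339/512
11 of 14 · BRBRBRBRRBR · max L 169/256 · min R 339/512 so 677/1024
12 of 14 · BRBRBRBRRBRR · max L 169/256 · min R 677/1024 so 1353/2048
13 of 14 · BRBRBRBRRBRRR · max L 169/256 · min R 1353/2048 so 2705/4096
14 of 14 · BRBRBRBRRBRRRB · max L 2705/4096 · min R 1353/2048 so 5411/8192

5411/8192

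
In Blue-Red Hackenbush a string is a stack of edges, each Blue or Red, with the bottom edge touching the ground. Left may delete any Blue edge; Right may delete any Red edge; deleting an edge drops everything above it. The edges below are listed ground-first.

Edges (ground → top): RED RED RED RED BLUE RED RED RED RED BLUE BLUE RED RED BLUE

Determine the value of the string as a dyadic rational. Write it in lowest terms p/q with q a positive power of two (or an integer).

-4045/1024

edge 1 of 14 (RED): { · | 0 } = -1
edge 2 of 14 (RED): { · | -1 0 } = -2
edge 3 of 14 (RED): { · | -2 -1 0 } = -3
edge 4 of 14 (RED): { · | -3 -2 -1 0 } = -4
edge 5 of 14 (BLUE): { -4 | -3 -2 -1 0 } = -7/2
edge 6 of 14 (RED): { -4 | -7/2 -3 -2 -1 0 } = -15/4
edge 7 of 14 (RED): { -4 | -15/4 -7/2 -3 -2 -1 0 } = -31/8
edge 8 of 14 (RED): { -4 | -31/8 -15/4 -7/2 -3 -2 -1 0 } = -63/16
edge 9 of 14 (RED): { -4 | -63/16 -31/8 -15/4 -7/2 -3 -2 -1 0 } = -127/32
edge 10 of 14 (BLUE): { -4 -127/32 | -63/16 -31/8 -15/4 -7/2 -3 -2 -1 0 } = -253/64
edge 11 of 14 (BLUE): { -4 -127/32 -253/64 | -63/16 -31/8 -15/4 -7/2 -3 -2 -1 0 } = -505/128
edge 12 of 14 (RED): { -4 -127/32 -253/64 | -505/128 -63/16 -31/8 -15/4 -7/2 -3 -2 -1 0 } = -1011/256
edge 13 of 14 (RED): { -4 -127/32 -253/64 | -1011/256 -505/128 -63/16 -31/8 -15/4 -7/2 -3 -2 -1 0 } = -2023/512
edge 14 of 14 (BLUE): { -4 -127/32 -253/64 -2023/512 | -1011/256 -505/128 -63/16 -31/8 -15/4 -7/2 -3 -2 -1 0 } = -4045/1024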